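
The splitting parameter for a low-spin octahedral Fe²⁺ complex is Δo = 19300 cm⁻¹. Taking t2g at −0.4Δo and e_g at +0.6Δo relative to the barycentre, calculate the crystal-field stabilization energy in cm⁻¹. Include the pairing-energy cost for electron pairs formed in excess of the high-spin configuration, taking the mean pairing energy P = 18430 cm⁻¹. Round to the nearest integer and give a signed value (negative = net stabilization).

-9460

Fe²⁺: group 8, so d-count = 8 − 2 = 6.
Configuration: t2g^6 e_g^0.
The orbital stabilization is -2.4Δo = -2.4 × 19300 = -46320 cm⁻¹.
Relative to high-spin t2g^4 e_g^2 (1 paired), the low-spin configuration has 2 additional pairs, contributing +2 × 18430 = +36860 cm⁻¹.
Net CFSE = -46320 + 36860 = -9460 cm⁻¹.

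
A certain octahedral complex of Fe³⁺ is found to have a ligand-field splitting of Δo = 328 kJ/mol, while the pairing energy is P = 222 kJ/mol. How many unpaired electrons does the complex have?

1

Fe sits in group 8; removing 3 electrons leaves Fe³⁺ with 8 − 3 = 5 d electrons.
Since Δo = 328 kJ/mol > P = 222 kJ/mol, the complex adopts the low-spin configuration.
That gives t2g^5 e_g^0.
Unpaired electrons: 1.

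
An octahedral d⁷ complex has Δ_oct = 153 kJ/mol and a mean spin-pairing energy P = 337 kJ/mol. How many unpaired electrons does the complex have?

With Δ_oct < P the complex is high-spin.
That gives t₂g⁵ eg².
Unpaired electrons: 3.

3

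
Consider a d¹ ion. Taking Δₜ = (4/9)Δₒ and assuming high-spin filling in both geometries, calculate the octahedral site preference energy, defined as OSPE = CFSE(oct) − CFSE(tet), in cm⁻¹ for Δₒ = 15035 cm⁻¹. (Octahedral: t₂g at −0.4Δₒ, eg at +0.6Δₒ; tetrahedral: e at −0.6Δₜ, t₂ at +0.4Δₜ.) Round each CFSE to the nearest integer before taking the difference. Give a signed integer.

-2005

In an octahedral site d¹ (HS) is t₂g¹ eg⁰, giving CFSE(oct) = -0.4Δₒ = -6014 cm⁻¹.
Tetrahedral e¹ t₂⁰ gives -0.6Δₜ = -0.6 × (4/9) × 15035 = -4009 cm⁻¹.
Subtracting, OSPE = -6014 − (-4009) = -2005 cm⁻¹.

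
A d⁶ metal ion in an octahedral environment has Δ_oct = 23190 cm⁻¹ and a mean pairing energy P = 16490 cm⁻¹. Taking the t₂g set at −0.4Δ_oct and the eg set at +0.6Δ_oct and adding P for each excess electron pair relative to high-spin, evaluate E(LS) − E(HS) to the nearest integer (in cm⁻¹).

In the high-spin limit (t₂g⁴ eg²) the orbital term is -0.4Δ_oct = -9276 cm⁻¹, with no excess pairing.
Low-spin t₂g⁶ eg⁰ gives -2.4Δ_oct = -55656 cm⁻¹, but forming 2 extra pairs costs 2P = 32980 cm⁻¹, so E(LS) = -55656 + 32980 = -22676 cm⁻¹.
The difference is -22676 − (-9276) = -13400 cm⁻¹, so low-spin lies lower.

-13400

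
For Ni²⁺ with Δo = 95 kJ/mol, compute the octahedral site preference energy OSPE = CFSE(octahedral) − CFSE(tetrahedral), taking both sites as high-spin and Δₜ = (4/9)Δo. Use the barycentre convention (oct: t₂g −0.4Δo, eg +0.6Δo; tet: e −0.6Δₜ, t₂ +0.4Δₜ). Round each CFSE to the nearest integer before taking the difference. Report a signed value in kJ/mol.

Group 10 minus oxidation state +2 gives a d⁸ configuration for Ni²⁺.
Octahedral (high-spin): t2g^6 e_g^2, CFSE = 6(−0.4) + 2(+0.6) = -1.2Δo = -1.2 × 95 = -114 kJ/mol.
Tetrahedral: e^4 t2^4, CFSE = 4(−0.6) + 4(+0.4) = -0.8Δₜ = -0.8 × (4/9) × 95 = -34 kJ/mol.
OSPE = -114 − (-34) = -80 kJ/mol.

-80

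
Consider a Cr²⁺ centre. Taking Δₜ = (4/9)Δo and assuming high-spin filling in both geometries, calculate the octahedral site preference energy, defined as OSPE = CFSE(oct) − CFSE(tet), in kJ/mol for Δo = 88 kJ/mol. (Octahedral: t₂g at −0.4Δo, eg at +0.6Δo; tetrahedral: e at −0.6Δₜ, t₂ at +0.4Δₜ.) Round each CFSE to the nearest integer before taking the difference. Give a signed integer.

Cr sits in group 6; removing 2 electrons leaves Cr²⁺ with 6 − 2 = 4 d electrons.
Octahedral high-spin t₂g³ eg¹: CFSE = -0.6 × 88 = -53 kJ/mol.
In a tetrahedral site the filling is e² t₂²: CFSE(tet) = -0.4Δₜ = -0.4 × (4/9)(88) = -16 kJ/mol.
OSPE = -53 − (-16) = -37 kJ/mol.

-37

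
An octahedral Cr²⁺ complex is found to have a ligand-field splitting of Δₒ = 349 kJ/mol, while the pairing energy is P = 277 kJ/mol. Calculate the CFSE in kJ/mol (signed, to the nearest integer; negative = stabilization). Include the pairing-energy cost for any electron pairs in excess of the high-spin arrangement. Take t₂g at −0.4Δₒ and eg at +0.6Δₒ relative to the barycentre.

Group 6 minus oxidation state +2 gives a d⁴ configuration for Cr²⁺.
With Δₒ > P the complex is low-spin.
Configuration: t₂g⁴ eg⁰.
Orbital CFSE = -1.6Δₒ = -1.6 × 349 = -558 kJ/mol.
Excess pairs vs high-spin: 1 − 0 = 1; pairing cost = +277 kJ/mol.
Net CFSE = -558 + 277 = -281 kJ/mol.

-281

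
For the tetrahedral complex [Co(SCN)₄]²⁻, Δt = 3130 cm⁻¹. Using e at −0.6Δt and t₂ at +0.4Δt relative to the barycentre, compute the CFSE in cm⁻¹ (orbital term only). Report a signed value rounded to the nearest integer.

-3756

Each SCN⁻ contributes -1; 4 × (-1) = -4. With overall charge -2, Co is in the +2 oxidation state.
Co²⁺: group 9, so d-count = 9 − 2 = 7.
With tetrahedral geometry the complex is necessarily high-spin.
The d⁷ electrons fill as e⁴ t₂³.
The orbital stabilization is -1.2Δt = -1.2 × 3130 = -3756 cm⁻¹.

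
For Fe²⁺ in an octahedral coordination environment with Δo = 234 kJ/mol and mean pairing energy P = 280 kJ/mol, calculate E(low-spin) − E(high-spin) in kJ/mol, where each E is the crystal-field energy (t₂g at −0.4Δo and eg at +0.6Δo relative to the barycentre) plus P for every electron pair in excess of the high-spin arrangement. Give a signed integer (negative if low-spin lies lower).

92

Fe²⁺: group 8, so d-count = 8 − 2 = 6.
In the high-spin limit (t₂g⁴ eg²) the orbital term is -0.4Δo = -94 kJ/mol, with no excess pairing.
Low-spin t₂g⁶ eg⁰ gives -2.4Δo = -562 kJ/mol, but forming 2 extra pairs costs 2P = 560 kJ/mol, so E(LS) = -562 + 560 = -2 kJ/mol.
The difference is -2 − (-94) = 92 kJ/mol, so high-spin lies lower.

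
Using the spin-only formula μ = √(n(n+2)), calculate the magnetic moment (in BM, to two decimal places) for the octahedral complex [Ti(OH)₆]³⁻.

Each OH⁻ contributes -1; 6 × (-1) = -6. With overall charge -3, Ti is in the +3 oxidation state.
Ti sits in group 4; removing 3 electrons leaves Ti³⁺ with 4 − 3 = 1 d electrons.
For octahedral d¹ the high- and low-spin configurations coincide.
Configuration: t₂g¹ eg⁰ → 1 unpaired electron.
μ(spin-only) = √[1(1+2)] = √3 ≈ 1.73 BM.

1.73 BM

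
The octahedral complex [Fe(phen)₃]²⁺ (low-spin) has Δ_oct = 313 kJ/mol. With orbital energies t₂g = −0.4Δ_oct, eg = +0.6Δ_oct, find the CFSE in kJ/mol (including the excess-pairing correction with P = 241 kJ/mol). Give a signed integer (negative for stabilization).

-269

phen is neutral, so the +2 overall charge sits on Fe: oxidation state +2.
Group 8 minus oxidation state +2 gives a d⁶ configuration for Fe²⁺.
Configuration: t₂g⁶ eg⁰.
Orbital CFSE = 6(-0.4) + 0(0.6) = -2.4Δ_oct = -2.4 × 313 = -751 kJ/mol.
Relative to high-spin t₂g⁴ eg² (1 paired), the low-spin configuration has 2 additional pairs, contributing +2 × 241 = +482 kJ/mol.
Overall CFSE = -751 + 482 = -269 kJ/mol.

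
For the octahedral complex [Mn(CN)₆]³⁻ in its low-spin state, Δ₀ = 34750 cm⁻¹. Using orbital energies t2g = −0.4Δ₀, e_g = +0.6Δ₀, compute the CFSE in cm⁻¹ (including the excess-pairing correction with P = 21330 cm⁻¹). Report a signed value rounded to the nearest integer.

Each CN⁻ contributes -1; 6 × (-1) = -6. With overall charge -3, Mn is in the +3 oxidation state.
Mn is in group 7, so Mn³⁺ is d⁴ (7 − 3 = 4).
The d⁴ electrons fill as t2g^4 e_g^0.
The orbital stabilization is -1.6Δ₀ = -1.6 × 34750 = -55600 cm⁻¹.
Relative to high-spin t2g^3 e_g^1 (0 paired), the low-spin configuration has 1 additional pair, contributing +1 × 21330 = +21330 cm⁻¹.
Combining: -55600 + 21330 = -34270 cm⁻¹.

-34270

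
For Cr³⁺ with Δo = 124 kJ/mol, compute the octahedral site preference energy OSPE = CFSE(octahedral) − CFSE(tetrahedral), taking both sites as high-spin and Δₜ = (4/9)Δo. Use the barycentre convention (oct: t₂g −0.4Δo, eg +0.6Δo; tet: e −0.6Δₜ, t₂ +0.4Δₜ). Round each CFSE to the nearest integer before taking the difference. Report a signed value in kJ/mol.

-105

Cr³⁺: group 6, so d-count = 6 − 3 = 3.
Octahedral (high-spin): t2g^3 e_g^0, CFSE = 3(−0.4) + 0(+0.6) = -1.2Δo = -1.2 × 124 = -149 kJ/mol.
In a tetrahedral site the filling is e^2 t2^1: CFSE(tet) = -0.8Δₜ = -0.8 × (4/9)(124) = -44 kJ/mol.
OSPE = CFSE(oct) − CFSE(tet) = -149 − (-44) = -105 kJ/mol.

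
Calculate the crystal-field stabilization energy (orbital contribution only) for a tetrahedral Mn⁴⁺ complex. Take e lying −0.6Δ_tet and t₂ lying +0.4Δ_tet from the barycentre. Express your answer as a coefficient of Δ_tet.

-0.8 Δ_tet

Group 7 minus oxidation state +4 gives a d³ configuration for Mn⁴⁺.
Tetrahedral fields are weak (Δₜ ≈ 4/9 Δₒ), so electrons fill high-spin.
Configuration: e² t₂¹.
CFSE = 2(-0.6Δ_tet) + 1(0.4Δ_tet) = -1.2Δ_tet + 0.4Δ_tet = -0.8Δ_tet.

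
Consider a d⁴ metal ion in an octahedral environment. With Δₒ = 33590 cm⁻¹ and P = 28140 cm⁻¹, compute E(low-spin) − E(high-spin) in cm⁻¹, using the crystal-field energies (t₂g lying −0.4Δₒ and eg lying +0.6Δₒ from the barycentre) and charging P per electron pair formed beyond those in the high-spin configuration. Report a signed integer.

High-spin d⁴ fills as t₂g³ eg¹ with CFSE 3(−0.4) + 1(+0.6) = -0.6Δₒ = -20154 cm⁻¹.
Low-spin: t₂g⁴ eg⁰, orbital CFSE = -1.6Δₒ = -53744 cm⁻¹; plus 1 excess pair × P = +28140 cm⁻¹; total -25604 cm⁻¹.
Thus E(LS) − E(HS) = -5450 cm⁻¹.

-5450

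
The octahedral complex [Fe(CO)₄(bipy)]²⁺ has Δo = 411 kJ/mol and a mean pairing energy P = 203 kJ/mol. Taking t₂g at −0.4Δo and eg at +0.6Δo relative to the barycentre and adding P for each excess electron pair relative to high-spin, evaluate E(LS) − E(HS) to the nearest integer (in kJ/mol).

-416

Ligand charges: 4×(+0) from CO and 1×(+0) from bipy sum to +0; with overall charge +2, Fe is +2.
Fe is in group 8, so Fe²⁺ is d⁶ (8 − 2 = 6).
In the high-spin limit (t₂g⁴ eg²) the orbital term is -0.4Δo = -164 kJ/mol, with no excess pairing.
For low-spin the configuration is t₂g⁶ eg⁰: orbital energy -2.4 × 411 = -986 kJ/mol, and 2 additional pairs relative to high-spin add 406 kJ/mol, giving -580 kJ/mol.
The difference is -580 − (-164) = -416 kJ/mol, so low-spin lies lower.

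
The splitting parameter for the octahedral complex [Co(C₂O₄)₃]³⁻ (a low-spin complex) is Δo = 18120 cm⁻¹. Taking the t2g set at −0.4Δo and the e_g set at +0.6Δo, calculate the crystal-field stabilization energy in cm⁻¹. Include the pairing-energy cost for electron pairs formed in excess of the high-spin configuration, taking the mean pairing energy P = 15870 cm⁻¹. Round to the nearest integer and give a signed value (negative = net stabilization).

Each C₂O₄²⁻ contributes -2; 3 × (-2) = -6. With overall charge -3, Co is in the +3 oxidation state.
Group 9 minus oxidation state +3 gives a d⁶ configuration for Co³⁺.
Configuration: t2g^6 e_g^0.
The orbital stabilization is -2.4Δo = -2.4 × 18120 = -43488 cm⁻¹.
Relative to high-spin t2g^4 e_g^2 (1 paired), the low-spin configuration has 2 additional pairs, contributing +2 × 15870 = +31740 cm⁻¹.
Overall CFSE = -43488 + 31740 = -11748 cm⁻¹.

-11748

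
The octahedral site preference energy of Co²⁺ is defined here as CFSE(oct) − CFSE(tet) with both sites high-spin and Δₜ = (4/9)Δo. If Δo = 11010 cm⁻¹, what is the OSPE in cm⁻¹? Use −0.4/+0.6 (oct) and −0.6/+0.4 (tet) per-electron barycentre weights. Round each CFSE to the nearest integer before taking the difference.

-2936

Co sits in group 9; removing 2 electrons leaves Co²⁺ with 9 − 2 = 7 d electrons.
In an octahedral site d⁷ (HS) is t₂g⁵ eg², giving CFSE(oct) = -0.8Δo = -8808 cm⁻¹.
In a tetrahedral site the filling is e⁴ t₂³: CFSE(tet) = -1.2Δₜ = -1.2 × (4/9)(11010) = -5872 cm⁻¹.
OSPE = CFSE(oct) − CFSE(tet) = -8808 − (-5872) = -2936 cm⁻¹.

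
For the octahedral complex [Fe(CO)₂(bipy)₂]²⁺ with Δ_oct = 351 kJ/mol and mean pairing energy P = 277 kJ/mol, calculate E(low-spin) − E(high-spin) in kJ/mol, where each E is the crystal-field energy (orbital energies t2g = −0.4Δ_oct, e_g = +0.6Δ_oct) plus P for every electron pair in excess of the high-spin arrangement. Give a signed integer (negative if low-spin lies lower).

-148

Ligand charges: 2×(+0) from CO and 2×(+0) from bipy sum to +0; with overall charge +2, Fe is +2.
Fe²⁺: group 8, so d-count = 8 − 2 = 6.
High-spin: t2g^4 e_g^2, CFSE = -0.4Δ_oct = -140 kJ/mol.
For low-spin the configuration is t2g^6 e_g^0: orbital energy -2.4 × 351 = -842 kJ/mol, and 2 additional pairs relative to high-spin add 554 kJ/mol, giving -288 kJ/mol.
Thus E(LS) − E(HS) = -148 kJ/mol.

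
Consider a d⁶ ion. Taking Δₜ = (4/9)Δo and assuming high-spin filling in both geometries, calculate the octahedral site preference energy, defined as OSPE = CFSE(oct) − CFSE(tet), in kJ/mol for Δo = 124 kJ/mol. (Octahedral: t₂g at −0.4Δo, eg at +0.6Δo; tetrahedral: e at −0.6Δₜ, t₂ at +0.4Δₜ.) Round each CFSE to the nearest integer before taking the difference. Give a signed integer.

-17

Octahedral (high-spin): t2g^4 e_g^2, CFSE = 4(−0.4) + 2(+0.6) = -0.4Δo = -0.4 × 124 = -50 kJ/mol.
Tetrahedral e^3 t2^3 gives -0.6Δₜ = -0.6 × (4/9) × 124 = -33 kJ/mol.
OSPE = -50 − (-33) = -17 kJ/mol.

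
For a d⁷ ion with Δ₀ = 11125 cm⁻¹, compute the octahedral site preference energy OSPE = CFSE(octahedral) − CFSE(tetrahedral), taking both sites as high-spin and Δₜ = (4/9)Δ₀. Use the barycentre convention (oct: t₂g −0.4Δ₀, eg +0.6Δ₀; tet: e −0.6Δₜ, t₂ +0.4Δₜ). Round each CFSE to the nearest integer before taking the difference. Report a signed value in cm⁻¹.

Octahedral (high-spin): t₂g⁵ eg², CFSE = 5(−0.4) + 2(+0.6) = -0.8Δ₀ = -0.8 × 11125 = -8900 cm⁻¹.
Tetrahedral e⁴ t₂³ gives -1.2Δₜ = -1.2 × (4/9) × 11125 = -5933 cm⁻¹.
OSPE = CFSE(oct) − CFSE(tet) = -8900 − (-5933) = -2967 cm⁻¹.

-2967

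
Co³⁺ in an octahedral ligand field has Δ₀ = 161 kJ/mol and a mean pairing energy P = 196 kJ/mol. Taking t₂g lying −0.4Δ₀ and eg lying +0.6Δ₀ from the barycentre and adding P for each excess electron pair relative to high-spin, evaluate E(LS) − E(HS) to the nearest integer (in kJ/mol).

70

Group 9 minus oxidation state +3 gives a d⁶ configuration for Co³⁺.
High-spin d⁶ fills as t₂g⁴ eg² with CFSE 4(−0.4) + 2(+0.6) = -0.4Δ₀ = -64 kJ/mol.
For low-spin the configuration is t₂g⁶ eg⁰: orbital energy -2.4 × 161 = -386 kJ/mol, and 2 additional pairs relative to high-spin add 392 kJ/mol, giving 6 kJ/mol.
Thus E(LS) − E(HS) = 70 kJ/mol.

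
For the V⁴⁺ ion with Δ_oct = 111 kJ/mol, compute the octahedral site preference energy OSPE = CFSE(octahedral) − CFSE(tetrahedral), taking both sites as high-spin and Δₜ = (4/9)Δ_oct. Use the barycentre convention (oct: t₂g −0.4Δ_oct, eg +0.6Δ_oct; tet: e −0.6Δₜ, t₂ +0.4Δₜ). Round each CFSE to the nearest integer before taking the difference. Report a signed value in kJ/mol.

V is in group 5, so V⁴⁺ is d¹ (5 − 4 = 1).
Octahedral (high-spin): t₂g¹ eg⁰, CFSE = 1(−0.4) + 0(+0.6) = -0.4Δ_oct = -0.4 × 111 = -44 kJ/mol.
Tetrahedral e¹ t₂⁰ gives -0.6Δₜ = -0.6 × (4/9) × 111 = -30 kJ/mol.
Subtracting, OSPE = -44 − (-30) = -14 kJ/mol.

-14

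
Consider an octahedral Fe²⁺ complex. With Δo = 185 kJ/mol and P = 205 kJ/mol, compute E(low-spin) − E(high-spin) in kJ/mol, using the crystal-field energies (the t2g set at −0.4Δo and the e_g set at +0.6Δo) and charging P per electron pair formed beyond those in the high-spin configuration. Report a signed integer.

40

Fe is in group 8, so Fe²⁺ is d⁶ (8 − 2 = 6).
High-spin d⁶ fills as t2g^4 e_g^2 with CFSE 4(−0.4) + 2(+0.6) = -0.4Δo = -74 kJ/mol.
For low-spin the configuration is t2g^6 e_g^0: orbital energy -2.4 × 185 = -444 kJ/mol, and 2 additional pairs relative to high-spin add 410 kJ/mol, giving -34 kJ/mol.
Thus E(LS) − E(HS) = 40 kJ/mol.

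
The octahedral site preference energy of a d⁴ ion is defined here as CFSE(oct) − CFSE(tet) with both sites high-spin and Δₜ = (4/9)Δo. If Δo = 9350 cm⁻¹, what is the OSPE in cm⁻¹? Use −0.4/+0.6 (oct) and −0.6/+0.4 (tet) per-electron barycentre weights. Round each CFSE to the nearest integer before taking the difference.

-3948

Octahedral high-spin t₂g³ eg¹: CFSE = -0.6 × 9350 = -5610 cm⁻¹.
In a tetrahedral site the filling is e² t₂²: CFSE(tet) = -0.4Δₜ = -0.4 × (4/9)(9350) = -1662 cm⁻¹.
Subtracting, OSPE = -5610 − (-1662) = -3948 cm⁻¹.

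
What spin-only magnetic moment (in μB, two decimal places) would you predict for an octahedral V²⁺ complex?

3.87 μB

Group 5 minus oxidation state +2 gives a d³ configuration for V²⁺.
For octahedral d³ the high- and low-spin configurations coincide.
Configuration: t₂g³ eg⁰ → 3 unpaired electrons.
μ(spin-only) = √[3(3+2)] = √15 ≈ 3.87 μB.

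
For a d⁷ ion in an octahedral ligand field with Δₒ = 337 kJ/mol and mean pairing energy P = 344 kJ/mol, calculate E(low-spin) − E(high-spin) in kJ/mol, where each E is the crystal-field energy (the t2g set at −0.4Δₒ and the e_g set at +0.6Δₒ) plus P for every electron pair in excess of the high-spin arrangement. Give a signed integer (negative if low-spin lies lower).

High-spin d⁷ fills as t2g^5 e_g^2 with CFSE 5(−0.4) + 2(+0.6) = -0.8Δₒ = -270 kJ/mol.
For low-spin the configuration is t2g^6 e_g^1: orbital energy -1.8 × 337 = -607 kJ/mol, and 1 additional pair relative to high-spin adds 344 kJ/mol, giving -263 kJ/mol.
E(LS) − E(HS) = -263 − (-270) = 7 kJ/mol.

7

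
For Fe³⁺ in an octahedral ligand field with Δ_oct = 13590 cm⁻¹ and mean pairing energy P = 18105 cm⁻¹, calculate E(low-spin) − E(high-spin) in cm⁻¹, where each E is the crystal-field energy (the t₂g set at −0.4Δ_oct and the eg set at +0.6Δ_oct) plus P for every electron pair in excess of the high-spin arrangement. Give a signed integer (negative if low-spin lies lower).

Fe sits in group 8; removing 3 electrons leaves Fe³⁺ with 8 − 3 = 5 d electrons.
High-spin: t₂g³ eg², CFSE = 0.0Δ_oct = 0 cm⁻¹.
Low-spin t₂g⁵ eg⁰ gives -2.0Δ_oct = -27180 cm⁻¹, but forming 2 extra pairs costs 2P = 36210 cm⁻¹, so E(LS) = -27180 + 36210 = 9030 cm⁻¹.
Thus E(LS) − E(HS) = 9030 cm⁻¹.

9030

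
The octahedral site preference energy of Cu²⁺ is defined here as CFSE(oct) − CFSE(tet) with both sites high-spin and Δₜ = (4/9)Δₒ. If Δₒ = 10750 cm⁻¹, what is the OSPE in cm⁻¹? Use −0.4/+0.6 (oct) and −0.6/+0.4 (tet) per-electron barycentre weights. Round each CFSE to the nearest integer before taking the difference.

Cu is in group 11, so Cu²⁺ is d⁹ (11 − 2 = 9).
Octahedral (high-spin): t₂g⁶ eg³, CFSE = 6(−0.4) + 3(+0.6) = -0.6Δₒ = -0.6 × 10750 = -6450 cm⁻¹.
In a tetrahedral site the filling is e⁴ t₂⁵: CFSE(tet) = -0.4Δₜ = -0.4 × (4/9)(10750) = -1911 cm⁻¹.
OSPE = CFSE(oct) − CFSE(tet) = -6450 − (-1911) = -4539 cm⁻¹.

-4539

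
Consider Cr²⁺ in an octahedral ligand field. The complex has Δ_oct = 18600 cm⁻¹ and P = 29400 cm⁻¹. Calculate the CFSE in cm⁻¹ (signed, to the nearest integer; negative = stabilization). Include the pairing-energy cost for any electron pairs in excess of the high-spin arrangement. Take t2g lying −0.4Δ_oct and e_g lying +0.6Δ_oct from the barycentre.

Cr²⁺: group 6, so d-count = 6 − 2 = 4.
Δ_oct < P, so pairing is avoided: the ground state is high-spin.
Filling d⁴ accordingly: t2g^3 e_g^1.
Orbital CFSE = -0.6Δ_oct = -0.6 × 18600 = -11160 cm⁻¹.
High-spin has no excess pairs, so no pairing correction applies.

-11160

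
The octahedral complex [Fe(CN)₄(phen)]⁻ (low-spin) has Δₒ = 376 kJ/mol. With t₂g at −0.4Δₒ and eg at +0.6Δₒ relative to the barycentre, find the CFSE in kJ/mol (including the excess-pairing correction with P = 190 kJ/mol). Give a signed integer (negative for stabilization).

-372

Ligand charges: 4×(-1) from CN⁻ and 1×(+0) from phen sum to -4; with overall charge -1, Fe is +3.
Group 8 minus oxidation state +3 gives a d⁵ configuration for Fe³⁺.
The d⁵ electrons fill as t₂g⁵ eg⁰.
CFSE(orbital) = 5×(-0.4Δₒ) + 0×(0.6Δₒ) = -2.0Δₒ; with Δₒ = 376 kJ/mol that is -752 kJ/mol.
Pairing penalty: 2 pairs vs 0 in the high-spin reference → 2 extra × P = 380 kJ/mol.
Combining: -752 + 380 = -372 kJ/mol.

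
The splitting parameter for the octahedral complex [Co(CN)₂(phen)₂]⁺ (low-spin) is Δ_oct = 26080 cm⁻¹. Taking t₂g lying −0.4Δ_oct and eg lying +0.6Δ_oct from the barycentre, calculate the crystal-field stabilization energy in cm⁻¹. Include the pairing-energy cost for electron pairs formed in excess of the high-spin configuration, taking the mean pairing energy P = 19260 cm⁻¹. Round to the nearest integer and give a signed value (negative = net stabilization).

Ligand charges: 2×(-1) from CN⁻ and 2×(+0) from phen sum to -2; with overall charge +1, Co is +3.
Co³⁺: group 9, so d-count = 9 − 3 = 6.
Configuration: t₂g⁶ eg⁰.
CFSE(orbital) = 6×(-0.4Δ_oct) + 0×(0.6Δ_oct) = -2.4Δ_oct; with Δ_oct = 26080 cm⁻¹ that is -62592 cm⁻¹.
High-spin d⁶ would be t₂g⁴ eg² with 1 pair; low-spin has 3, so 2 excess pairs cost +2P = +38520 cm⁻¹.
Combining: -62592 + 38520 = -24072 cm⁻¹.

-24072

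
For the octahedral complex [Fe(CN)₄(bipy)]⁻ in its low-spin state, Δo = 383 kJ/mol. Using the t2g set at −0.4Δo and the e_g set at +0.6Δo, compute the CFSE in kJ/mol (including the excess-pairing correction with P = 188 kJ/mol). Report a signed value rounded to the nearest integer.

-390

Ligand charges: 4×(-1) from CN⁻ and 1×(+0) from bipy sum to -4; with overall charge -1, Fe is +3.
Fe sits in group 8; removing 3 electrons leaves Fe³⁺ with 8 − 3 = 5 d electrons.
Electron filling gives t2g^5 e_g^0.
CFSE(orbital) = 5×(-0.4Δo) + 0×(0.6Δo) = -2.0Δo; with Δo = 383 kJ/mol that is -766 kJ/mol.
Pairing penalty: 2 pairs vs 0 in the high-spin reference → 2 extra × P = 376 kJ/mol.
Overall CFSE = -766 + 376 = -390 kJ/mol.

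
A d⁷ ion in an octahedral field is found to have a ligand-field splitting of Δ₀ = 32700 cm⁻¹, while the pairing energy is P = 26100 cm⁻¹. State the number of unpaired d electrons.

Since Δ₀ = 32700 cm⁻¹ > P = 26100 cm⁻¹, the complex adopts the low-spin configuration.
Filling d⁷ accordingly: t2g^6 e_g^1.
Unpaired electrons: 1.

1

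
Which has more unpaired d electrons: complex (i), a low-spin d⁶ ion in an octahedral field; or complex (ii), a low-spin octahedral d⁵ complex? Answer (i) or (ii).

(ii)

(i): t₂g⁶ eg⁰ → 0 unpaired.
(ii): t₂g⁵ eg⁰ → 1 unpaired.
So (ii) has more unpaired electrons.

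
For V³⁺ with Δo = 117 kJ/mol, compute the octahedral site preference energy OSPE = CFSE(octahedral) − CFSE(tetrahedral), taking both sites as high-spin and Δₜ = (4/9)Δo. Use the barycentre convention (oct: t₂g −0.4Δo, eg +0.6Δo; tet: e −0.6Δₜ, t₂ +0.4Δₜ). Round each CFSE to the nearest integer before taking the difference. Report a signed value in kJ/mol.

Group 5 minus oxidation state +3 gives a d² configuration for V³⁺.
Octahedral (high-spin): t2g^2 e_g^0, CFSE = 2(−0.4) + 0(+0.6) = -0.8Δo = -0.8 × 117 = -94 kJ/mol.
Tetrahedral: e^2 t2^0, CFSE = 2(−0.6) + 0(+0.4) = -1.2Δₜ = -1.2 × (4/9) × 117 = -62 kJ/mol.
Subtracting, OSPE = -94 − (-62) = -32 kJ/mol.

-32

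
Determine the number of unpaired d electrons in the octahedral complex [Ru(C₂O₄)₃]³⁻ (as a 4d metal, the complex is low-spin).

1

Each C₂O₄²⁻ contributes -2; 3 × (-2) = -6. With overall charge -3, Ru is in the +3 oxidation state.
Ru³⁺: group 8, so d-count = 8 − 3 = 5.
Configuration: t2g^5 e_g^0, giving 1 unpaired electron.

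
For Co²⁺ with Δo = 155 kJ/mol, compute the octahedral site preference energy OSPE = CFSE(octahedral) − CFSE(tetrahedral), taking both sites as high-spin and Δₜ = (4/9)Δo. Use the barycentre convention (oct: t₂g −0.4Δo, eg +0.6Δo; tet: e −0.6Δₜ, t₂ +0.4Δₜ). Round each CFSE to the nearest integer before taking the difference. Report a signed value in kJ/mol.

-41

Co²⁺: group 9, so d-count = 9 − 2 = 7.
In an octahedral site d⁷ (HS) is t₂g⁵ eg², giving CFSE(oct) = -0.8Δo = -124 kJ/mol.
Tetrahedral: e⁴ t₂³, CFSE = 4(−0.6) + 3(+0.4) = -1.2Δₜ = -1.2 × (4/9) × 155 = -83 kJ/mol.
OSPE = CFSE(oct) − CFSE(tet) = -124 − (-83) = -41 kJ/mol.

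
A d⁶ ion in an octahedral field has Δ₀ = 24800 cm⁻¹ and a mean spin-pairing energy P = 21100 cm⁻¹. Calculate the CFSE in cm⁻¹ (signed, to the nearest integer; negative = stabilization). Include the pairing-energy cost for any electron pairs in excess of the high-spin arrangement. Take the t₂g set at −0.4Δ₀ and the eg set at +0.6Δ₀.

Since Δ₀ = 24800 cm⁻¹ > P = 21100 cm⁻¹, the complex adopts the low-spin configuration.
That gives t₂g⁶ eg⁰.
Orbital CFSE = -2.4Δ₀ = -2.4 × 24800 = -59520 cm⁻¹.
Excess pairs vs high-spin: 3 − 1 = 2; pairing cost = +42200 cm⁻¹.
Net CFSE = -59520 + 42200 = -17320 cm⁻¹.

-17320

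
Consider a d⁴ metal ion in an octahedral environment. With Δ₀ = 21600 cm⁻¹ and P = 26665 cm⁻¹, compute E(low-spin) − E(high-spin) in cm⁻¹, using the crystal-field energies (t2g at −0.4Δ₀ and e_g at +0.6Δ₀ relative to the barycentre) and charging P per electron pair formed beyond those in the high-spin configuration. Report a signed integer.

5065

In the high-spin limit (t2g^3 e_g^1) the orbital term is -0.6Δ₀ = -12960 cm⁻¹, with no excess pairing.
For low-spin the configuration is t2g^4 e_g^0: orbital energy -1.6 × 21600 = -34560 cm⁻¹, and 1 additional pair relative to high-spin adds 26665 cm⁻¹, giving -7895 cm⁻¹.
The difference is -7895 − (-12960) = 5065 cm⁻¹, so high-spin lies lower.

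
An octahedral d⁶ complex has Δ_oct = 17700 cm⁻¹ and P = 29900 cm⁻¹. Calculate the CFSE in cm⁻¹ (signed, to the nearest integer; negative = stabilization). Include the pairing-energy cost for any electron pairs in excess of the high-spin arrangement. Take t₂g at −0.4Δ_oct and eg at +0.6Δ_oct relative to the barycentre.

-7080

Here Δ_oct < P (17700 < 29900), so the high-spin state is favoured.
Filling d⁶ accordingly: t₂g⁴ eg².
Orbital CFSE = -0.4Δ_oct = -0.4 × 17700 = -7080 cm⁻¹.
High-spin has no excess pairs, so no pairing correction applies.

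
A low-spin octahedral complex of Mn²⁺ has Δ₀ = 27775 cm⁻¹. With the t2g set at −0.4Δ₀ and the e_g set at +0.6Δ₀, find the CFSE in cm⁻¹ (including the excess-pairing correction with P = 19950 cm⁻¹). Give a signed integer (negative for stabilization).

-15650

Mn is in group 7, so Mn²⁺ is d⁵ (7 − 2 = 5).
Configuration: t2g^5 e_g^0.
The orbital stabilization is -2.0Δ₀ = -2.0 × 27775 = -55550 cm⁻¹.
High-spin d⁵ would be t2g^3 e_g^2 with 0 pairs; low-spin has 2, so 2 excess pairs cost +2P = +39900 cm⁻¹.
Net CFSE = -55550 + 39900 = -15650 cm⁻¹.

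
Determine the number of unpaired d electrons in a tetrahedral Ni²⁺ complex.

Ni²⁺: group 10, so d-count = 10 − 2 = 8.
With tetrahedral geometry the complex is necessarily high-spin.
Configuration: e^4 t2^4, giving 2 unpaired electrons.

2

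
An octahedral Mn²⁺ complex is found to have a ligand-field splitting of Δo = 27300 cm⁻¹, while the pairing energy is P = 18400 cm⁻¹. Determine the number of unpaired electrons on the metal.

Mn sits in group 7; removing 2 electrons leaves Mn²⁺ with 7 − 2 = 5 d electrons.
With Δo > P the complex is low-spin.
Configuration: t2g^5 e_g^0.
Unpaired electrons: 1.

1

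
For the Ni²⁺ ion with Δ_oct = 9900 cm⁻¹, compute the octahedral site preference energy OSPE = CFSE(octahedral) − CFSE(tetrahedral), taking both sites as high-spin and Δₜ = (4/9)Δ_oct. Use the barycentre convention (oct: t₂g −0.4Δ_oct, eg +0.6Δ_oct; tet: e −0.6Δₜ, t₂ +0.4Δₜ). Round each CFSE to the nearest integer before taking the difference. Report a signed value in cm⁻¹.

Ni is in group 10, so Ni²⁺ is d⁸ (10 − 2 = 8).
Octahedral high-spin t2g^6 e_g^2: CFSE = -1.2 × 9900 = -11880 cm⁻¹.
Tetrahedral: e^4 t2^4, CFSE = 4(−0.6) + 4(+0.4) = -0.8Δₜ = -0.8 × (4/9) × 9900 = -3520 cm⁻¹.
Subtracting, OSPE = -11880 − (-3520) = -8360 cm⁻¹.

-8360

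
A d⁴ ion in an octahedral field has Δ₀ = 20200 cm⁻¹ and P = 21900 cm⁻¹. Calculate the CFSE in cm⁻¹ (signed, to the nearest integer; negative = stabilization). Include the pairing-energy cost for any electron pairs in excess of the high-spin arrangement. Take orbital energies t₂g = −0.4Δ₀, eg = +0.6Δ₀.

-12120

Since Δ₀ = 20200 cm⁻¹ < P = 21900 cm⁻¹, the complex adopts the high-spin configuration.
Configuration: t₂g³ eg¹.
Orbital CFSE = -0.6Δ₀ = -0.6 × 20200 = -12120 cm⁻¹.
High-spin has no excess pairs, so no pairing correction applies.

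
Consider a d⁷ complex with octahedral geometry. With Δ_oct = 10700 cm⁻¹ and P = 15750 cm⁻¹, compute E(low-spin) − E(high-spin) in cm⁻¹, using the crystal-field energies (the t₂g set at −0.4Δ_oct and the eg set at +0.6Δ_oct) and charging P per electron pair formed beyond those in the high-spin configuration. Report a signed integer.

In the high-spin limit (t₂g⁵ eg²) the orbital term is -0.8Δ_oct = -8560 cm⁻¹, with no excess pairing.
For low-spin the configuration is t₂g⁶ eg¹: orbital energy -1.8 × 10700 = -19260 cm⁻¹, and 1 additional pair relative to high-spin adds 15750 cm⁻¹, giving -3510 cm⁻¹.
The difference is -3510 − (-8560) = 5050 cm⁻¹, so high-spin lies lower.

5050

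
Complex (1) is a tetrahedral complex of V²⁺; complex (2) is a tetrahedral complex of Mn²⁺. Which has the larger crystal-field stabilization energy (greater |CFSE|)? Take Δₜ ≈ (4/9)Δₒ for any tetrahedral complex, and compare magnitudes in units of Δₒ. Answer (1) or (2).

(1): V is in group 5, so V²⁺ is d³ (5 − 2 = 3); Tetrahedral splitting is small, so the complex is high-spin; e^2 t2^1, CFSE = -0.8Δₜ ≈ -0.36Δₒ.
(2): Group 7 minus oxidation state +2 gives a d⁵ configuration for Mn²⁺; Tetrahedral fields are weak (Δₜ ≈ 4/9 Δₒ), so electrons fill high-spin; e^2 t2^3, CFSE = 0.0Δₜ ≈ 0.00Δₒ.
So (1) has the larger |CFSE|.

(1)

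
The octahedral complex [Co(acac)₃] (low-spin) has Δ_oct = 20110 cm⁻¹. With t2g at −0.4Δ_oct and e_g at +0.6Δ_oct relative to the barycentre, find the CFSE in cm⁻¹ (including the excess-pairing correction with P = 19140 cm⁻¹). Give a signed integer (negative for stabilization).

Each acac⁻ contributes -1; 3 × (-1) = -3. With overall charge +0, Co is in the +3 oxidation state.
Co is in group 9, so Co³⁺ is d⁶ (9 − 3 = 6).
The d⁶ electrons fill as t2g^6 e_g^0.
CFSE(orbital) = 6×(-0.4Δ_oct) + 0×(0.6Δ_oct) = -2.4Δ_oct; with Δ_oct = 20110 cm⁻¹ that is -48264 cm⁻¹.
Pairing penalty: 3 pairs vs 1 in the high-spin reference → 2 extra × P = 38280 cm⁻¹.
Combining: -48264 + 38280 = -9984 cm⁻¹.

-9984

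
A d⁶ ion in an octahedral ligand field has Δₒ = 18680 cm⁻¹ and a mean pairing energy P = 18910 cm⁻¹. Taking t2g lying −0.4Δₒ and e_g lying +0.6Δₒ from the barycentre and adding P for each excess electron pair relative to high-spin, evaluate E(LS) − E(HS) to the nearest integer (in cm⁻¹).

460

High-spin d⁶ fills as t2g^4 e_g^2 with CFSE 4(−0.4) + 2(+0.6) = -0.4Δₒ = -7472 cm⁻¹.
Low-spin t2g^6 e_g^0 gives -2.4Δₒ = -44832 cm⁻¹, but forming 2 extra pairs costs 2P = 37820 cm⁻¹, so E(LS) = -44832 + 37820 = -7012 cm⁻¹.
E(LS) − E(HS) = -7012 − (-7472) = 460 cm⁻¹.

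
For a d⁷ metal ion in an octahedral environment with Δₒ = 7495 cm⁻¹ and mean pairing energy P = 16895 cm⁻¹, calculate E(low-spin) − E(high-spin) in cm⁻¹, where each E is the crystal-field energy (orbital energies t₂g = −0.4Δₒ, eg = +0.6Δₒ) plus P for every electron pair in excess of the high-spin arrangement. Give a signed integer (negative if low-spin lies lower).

9400

In the high-spin limit (t₂g⁵ eg²) the orbital term is -0.8Δₒ = -5996 cm⁻¹, with no excess pairing.
Low-spin: t₂g⁶ eg¹, orbital CFSE = -1.8Δₒ = -13491 cm⁻¹; plus 1 excess pair × P = +16895 cm⁻¹; total 3404 cm⁻¹.
Thus E(LS) − E(HS) = 9400 cm⁻¹.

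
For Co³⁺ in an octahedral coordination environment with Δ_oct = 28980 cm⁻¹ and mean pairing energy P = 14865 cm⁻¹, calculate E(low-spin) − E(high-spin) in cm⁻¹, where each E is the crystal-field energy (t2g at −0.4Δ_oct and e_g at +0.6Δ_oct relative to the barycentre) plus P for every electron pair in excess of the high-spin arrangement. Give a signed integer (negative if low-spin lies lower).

-28230

Co is in group 9, so Co³⁺ is d⁶ (9 − 3 = 6).
High-spin d⁶ fills as t2g^4 e_g^2 with CFSE 4(−0.4) + 2(+0.6) = -0.4Δ_oct = -11592 cm⁻¹.
Low-spin t2g^6 e_g^0 gives -2.4Δ_oct = -69552 cm⁻¹, but forming 2 extra pairs costs 2P = 29730 cm⁻¹, so E(LS) = -69552 + 29730 = -39822 cm⁻¹.
Thus E(LS) − E(HS) = -28230 cm⁻¹.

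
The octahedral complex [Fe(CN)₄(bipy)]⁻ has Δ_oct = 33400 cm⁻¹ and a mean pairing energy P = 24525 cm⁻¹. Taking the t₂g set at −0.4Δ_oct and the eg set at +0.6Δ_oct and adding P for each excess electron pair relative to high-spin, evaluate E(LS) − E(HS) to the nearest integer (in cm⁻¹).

Ligand charges: 4×(-1) from CN⁻ and 1×(+0) from bipy sum to -4; with overall charge -1, Fe is +3.
Fe³⁺: group 8, so d-count = 8 − 3 = 5.
High-spin d⁵ fills as t₂g³ eg² with CFSE 3(−0.4) + 2(+0.6) = 0.0Δ_oct = 0 cm⁻¹.
Low-spin: t₂g⁵ eg⁰, orbital CFSE = -2.0Δ_oct = -66800 cm⁻¹; plus 2 excess pairs × P = +49050 cm⁻¹; total -17750 cm⁻¹.
The difference is -17750 − (0) = -17750 cm⁻¹, so low-spin lies lower.

-17750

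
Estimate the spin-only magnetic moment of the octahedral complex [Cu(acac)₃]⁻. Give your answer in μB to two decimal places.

Each acac⁻ contributes -1; 3 × (-1) = -3. With overall charge -1, Cu is in the +2 oxidation state.
Cu is in group 11, so Cu²⁺ is d⁹ (11 − 2 = 9).
For octahedral d⁹ the high- and low-spin configurations coincide.
Configuration: t₂g⁶ eg³ → 1 unpaired electron.
μ(spin-only) = √[1(1+2)] = √3 ≈ 1.73 μB.

1.73 μB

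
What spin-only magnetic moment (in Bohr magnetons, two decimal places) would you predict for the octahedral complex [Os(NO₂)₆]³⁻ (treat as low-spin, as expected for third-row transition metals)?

1.73 Bohr magnetons

Each NO₂⁻ contributes -1; 6 × (-1) = -6. With overall charge -3, Os is in the +3 oxidation state.
Os sits in group 8; removing 3 electrons leaves Os³⁺ with 8 − 3 = 5 d electrons.
Configuration: t₂g⁵ eg⁰ → 1 unpaired electron.
μ(spin-only) = √[1(1+2)] = √3 ≈ 1.73 Bohr magnetons.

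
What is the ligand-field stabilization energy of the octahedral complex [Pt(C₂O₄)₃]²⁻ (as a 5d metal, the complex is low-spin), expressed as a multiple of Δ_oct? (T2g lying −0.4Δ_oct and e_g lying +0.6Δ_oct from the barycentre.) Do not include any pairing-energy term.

Each C₂O₄²⁻ contributes -2; 3 × (-2) = -6. With overall charge -2, Pt is in the +4 oxidation state.
Group 10 minus oxidation state +4 gives a d⁶ configuration for Pt⁴⁺.
Configuration: t2g^6 e_g^0.
CFSE = 6(-0.4Δ_oct) + 0(0.6Δ_oct) = -2.4Δ_oct + 0.0Δ_oct = -2.4Δ_oct.

-2.4 Δ_oct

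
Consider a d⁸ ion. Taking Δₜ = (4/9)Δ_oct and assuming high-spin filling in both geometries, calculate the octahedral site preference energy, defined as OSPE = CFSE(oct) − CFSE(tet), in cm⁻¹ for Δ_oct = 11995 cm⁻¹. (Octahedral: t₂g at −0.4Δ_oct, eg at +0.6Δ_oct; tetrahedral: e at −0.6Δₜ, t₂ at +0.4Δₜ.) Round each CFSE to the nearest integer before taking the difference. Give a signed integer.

Octahedral (high-spin): t2g^6 e_g^2, CFSE = 6(−0.4) + 2(+0.6) = -1.2Δ_oct = -1.2 × 11995 = -14394 cm⁻¹.
In a tetrahedral site the filling is e^4 t2^4: CFSE(tet) = -0.8Δₜ = -0.8 × (4/9)(11995) = -4265 cm⁻¹.
OSPE = -14394 − (-4265) = -10129 cm⁻¹.

-10129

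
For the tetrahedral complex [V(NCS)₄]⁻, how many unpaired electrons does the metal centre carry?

Each NCS⁻ contributes -1; 4 × (-1) = -4. With overall charge -1, V is in the +3 oxidation state.
V is in group 5, so V³⁺ is d² (5 − 3 = 2).
With tetrahedral geometry the complex is necessarily high-spin.
Configuration: e² t₂⁰, giving 2 unpaired electrons.

2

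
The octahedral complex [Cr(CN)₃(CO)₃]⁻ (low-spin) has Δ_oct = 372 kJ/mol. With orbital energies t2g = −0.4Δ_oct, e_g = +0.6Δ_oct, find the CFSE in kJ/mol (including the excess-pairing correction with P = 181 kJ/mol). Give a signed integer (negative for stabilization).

-414

Ligand charges: 3×(-1) from CN⁻ and 3×(+0) from CO sum to -3; with overall charge -1, Cr is +2.
Group 6 minus oxidation state +2 gives a d⁴ configuration for Cr²⁺.
The d⁴ electrons fill as t2g^4 e_g^0.
Orbital CFSE = 4(-0.4) + 0(0.6) = -1.6Δ_oct = -1.6 × 372 = -595 kJ/mol.
High-spin d⁴ would be t2g^3 e_g^1 with 0 pairs; low-spin has 1, so 1 excess pair costs +1P = +181 kJ/mol.
Combining: -595 + 181 = -414 kJ/mol.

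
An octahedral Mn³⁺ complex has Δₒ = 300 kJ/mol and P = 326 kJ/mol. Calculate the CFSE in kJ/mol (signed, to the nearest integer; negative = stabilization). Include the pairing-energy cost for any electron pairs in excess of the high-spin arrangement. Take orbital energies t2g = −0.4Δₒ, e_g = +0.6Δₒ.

-180

Group 7 minus oxidation state +3 gives a d⁴ configuration for Mn³⁺.
Here Δₒ < P (300 < 326), so the high-spin state is favoured.
That gives t2g^3 e_g^1.
Orbital CFSE = -0.6Δₒ = -0.6 × 300 = -180 kJ/mol.
High-spin has no excess pairs, so no pairing correction applies.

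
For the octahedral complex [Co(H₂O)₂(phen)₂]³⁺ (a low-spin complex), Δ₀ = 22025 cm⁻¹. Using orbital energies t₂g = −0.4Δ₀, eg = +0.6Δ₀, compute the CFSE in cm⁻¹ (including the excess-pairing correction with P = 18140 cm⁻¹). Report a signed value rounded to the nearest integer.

-16580

Ligand charges: 2×(+0) from H₂O and 2×(+0) from phen sum to +0; with overall charge +3, Co is +3.
Group 9 minus oxidation state +3 gives a d⁶ configuration for Co³⁺.
The d⁶ electrons fill as t₂g⁶ eg⁰.
Orbital CFSE = 6(-0.4) + 0(0.6) = -2.4Δ₀ = -2.4 × 22025 = -52860 cm⁻¹.
Pairing penalty: 3 pairs vs 1 in the high-spin reference → 2 extra × P = 36280 cm⁻¹.
Overall CFSE = -52860 + 36280 = -16580 cm⁻¹.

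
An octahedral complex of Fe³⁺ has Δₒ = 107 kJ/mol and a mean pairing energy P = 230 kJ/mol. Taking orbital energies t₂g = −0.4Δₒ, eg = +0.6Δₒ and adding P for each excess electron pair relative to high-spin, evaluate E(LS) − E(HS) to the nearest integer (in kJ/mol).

246

Fe³⁺: group 8, so d-count = 8 − 3 = 5.
High-spin d⁵ fills as t₂g³ eg² with CFSE 3(−0.4) + 2(+0.6) = 0.0Δₒ = 0 kJ/mol.
Low-spin: t₂g⁵ eg⁰, orbital CFSE = -2.0Δₒ = -214 kJ/mol; plus 2 excess pairs × P = +460 kJ/mol; total 246 kJ/mol.
The difference is 246 − (0) = 246 kJ/mol, so high-spin lies lower.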